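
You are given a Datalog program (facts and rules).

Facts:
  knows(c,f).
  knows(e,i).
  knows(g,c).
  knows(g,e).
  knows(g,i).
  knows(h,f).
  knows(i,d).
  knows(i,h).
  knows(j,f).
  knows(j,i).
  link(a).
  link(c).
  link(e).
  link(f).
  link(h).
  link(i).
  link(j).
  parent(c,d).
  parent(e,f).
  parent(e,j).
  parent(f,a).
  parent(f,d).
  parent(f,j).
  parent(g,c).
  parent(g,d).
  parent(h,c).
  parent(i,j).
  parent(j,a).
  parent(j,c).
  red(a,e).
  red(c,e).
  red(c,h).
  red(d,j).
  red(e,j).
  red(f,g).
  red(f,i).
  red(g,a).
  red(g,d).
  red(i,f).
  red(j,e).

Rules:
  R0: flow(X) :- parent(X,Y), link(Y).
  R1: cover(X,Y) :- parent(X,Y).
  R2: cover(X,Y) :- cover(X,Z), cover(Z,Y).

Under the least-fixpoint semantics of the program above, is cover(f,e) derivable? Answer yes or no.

no

round 1: derive cover(c,d) via R1 from parent(c,d)
round 1: derive cover(e,f) via R1 from parent(e,f)
round 1: derive cover(e,j) via R1 from parent(e,j)
round 1: derive cover(f,a) via R1 from parent(f,a)
round 1: derive cover(f,d) via R1 from parent(f,d)
round 1: derive cover(f,j) via R1 from parent(f,j)
round 1: derive cover(g,c) via R1 from parent(g,c)
round 1: derive cover(g,d) via R1 from parent(g,d)
round 1: derive cover(h,c) via R1 from parent(h,c)
round 1: derive cover(i,j) via R1 from parent(i,j)
round 1: derive cover(j,a) via R1 from parent(j,a)
round 1: derive cover(j,c) via R1 from parent(j,c)
round 2: derive cover(e,a) via R2 from cover(e,f), cover(f,a)
round 2: derive cover(e,c) via R2 from cover(e,j), cover(j,c)
round 2: derive cover(e,d) via R2 from cover(e,f), cover(f,d)
round 2: derive cover(f,c) via R2 from cover(f,j), cover(j,c)
round 2: derive cover(h,d) via R2 from cover(h,c), cover(c,d)
round 2: derive cover(i,a) via R2 from cover(i,j), cover(j,a)
round 2: derive cover(i,c) via R2 from cover(i,j), cover(j,c)
round 2: derive cover(j,d) via R2 from cover(j,c), cover(c,d)
round 3: derive cover(i,d) via R2 from cover(i,c), cover(c,d)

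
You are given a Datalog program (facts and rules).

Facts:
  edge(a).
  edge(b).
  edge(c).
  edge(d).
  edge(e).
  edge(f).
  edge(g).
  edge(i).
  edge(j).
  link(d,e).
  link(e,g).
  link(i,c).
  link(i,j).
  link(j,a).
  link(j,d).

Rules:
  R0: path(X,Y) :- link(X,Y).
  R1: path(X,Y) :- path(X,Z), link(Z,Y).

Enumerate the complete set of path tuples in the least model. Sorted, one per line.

round 1: derive path(d,e) via R0 from link(d,e)
round 1: derive path(e,g) via R0 from link(e,g)
round 1: derive path(i,c) via R0 from link(i,c)
round 1: derive path(i,j) via R0 from link(i,j)
round 1: derive path(j,a) via R0 from link(j,a)
round 1: derive path(j,d) via R0 from link(j,d)
round 2: derive path(d,g) via R1 from path(d,e), link(e,g)
round 2: derive path(i,a) via R1 from path(i,j), link(j,a)
round 2: derive path(i,d) via R1 from path(i,j), link(j,d)
round 2: derive path(j,e) via R1 from path(j,d), link(d,e)
round 3: derive path(i,e) via R1 from path(i,d), link(d,e)
round 3: derive path(j,g) via R1 from path(j,e), link(e,g)
round 4: derive path(i,g) via R1 from path(i,e), link(e,g)

path(d,e)
path(d,g)
path(e,g)
path(i,a)
path(i,c)
path(i,d)
path(i,e)
path(i,g)
path(i,j)
path(j,a)
path(j,d)
path(j,e)
path(j,g)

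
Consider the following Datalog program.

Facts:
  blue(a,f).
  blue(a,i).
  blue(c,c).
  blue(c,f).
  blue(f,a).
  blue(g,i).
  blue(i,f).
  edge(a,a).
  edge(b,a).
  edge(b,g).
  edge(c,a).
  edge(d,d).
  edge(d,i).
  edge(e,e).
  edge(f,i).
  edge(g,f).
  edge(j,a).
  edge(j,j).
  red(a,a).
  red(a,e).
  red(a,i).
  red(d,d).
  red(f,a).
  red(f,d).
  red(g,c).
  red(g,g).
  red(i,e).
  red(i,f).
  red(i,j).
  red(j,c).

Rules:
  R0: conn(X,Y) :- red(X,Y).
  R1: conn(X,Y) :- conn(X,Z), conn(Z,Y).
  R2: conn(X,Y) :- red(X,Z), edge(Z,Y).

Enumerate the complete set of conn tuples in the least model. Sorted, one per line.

conn(a,a)
conn(a,c)
conn(a,d)
conn(a,e)
conn(a,f)
conn(a,i)
conn(a,j)
conn(d,a)
conn(d,c)
conn(d,d)
conn(d,e)
conn(d,f)
conn(d,i)
conn(d,j)
conn(f,a)
conn(f,c)
conn(f,d)
conn(f,e)
conn(f,f)
conn(f,i)
conn(f,j)
conn(g,a)
conn(g,c)
conn(g,d)
conn(g,e)
conn(g,f)
conn(g,g)
conn(g,i)
conn(g,j)
conn(i,a)
conn(i,c)
conn(i,d)
conn(i,e)
conn(i,f)
conn(i,i)
conn(i,j)
conn(j,a)
conn(j,c)
conn(j,d)
conn(j,e)
conn(j,f)
conn(j,i)
conn(j,j)

round 1: derive conn(a,a) via R0 from red(a,a)
round 1: derive conn(a,e) via R0 from red(a,e)
round 1: derive conn(a,i) via R0 from red(a,i)
round 1: derive conn(d,d) via R0 from red(d,d)
round 1: derive conn(f,a) via R0 from red(f,a)
round 1: derive conn(f,d) via R0 from red(f,d)
round 1: derive conn(g,c) via R0 from red(g,c)
round 1: derive conn(g,g) via R0 from red(g,g)
round 1: derive conn(i,e) via R0 from red(i,e)
round 1: derive conn(i,f) via R0 from red(i,f)
round 1: derive conn(i,j) via R0 from red(i,j)
round 1: derive conn(j,c) via R0 from red(j,c)
round 1: derive conn(d,i) via R2 from red(d,d), edge(d,i)
round 1: derive conn(f,i) via R2 from red(f,d), edge(d,i)
round 1: derive conn(g,a) via R2 from red(g,c), edge(c,a)
round 1: derive conn(g,f) via R2 from red(g,g), edge(g,f)
round 1: derive conn(i,a) via R2 from red(i,j), edge(j,a)
round 1: derive conn(i,i) via R2 from red(i,f), edge(f,i)
round 1: derive conn(j,a) via R2 from red(j,c), edge(c,a)
round 2: derive conn(a,f) via R1 from conn(a,i), conn(i,f)
round 2: derive conn(a,j) via R1 from conn(a,i), conn(i,j)
round 2: derive conn(d,a) via R1 from conn(d,i), conn(i,a)
round 2: derive conn(d,e) via R1 from conn(d,i), conn(i,e)
round 2: derive conn(d,f) via R1 from conn(d,i), conn(i,f)
round 2: derive conn(d,j) via R1 from conn(d,i), conn(i,j)
round 2: derive conn(f,e) via R1 from conn(f,a), conn(a,e)
round 2: derive conn(f,f) via R1 from conn(f,i), conn(i,f)
round 2: derive conn(f,j) via R1 from conn(f,i), conn(i,j)
round 2: derive conn(g,d) via R1 from conn(g,f), conn(f,d)
round 2: derive conn(g,e) via R1 from conn(g,a), conn(a,e)
round 2: derive conn(g,i) via R1 from conn(g,a), conn(a,i)
round 2: derive conn(i,c) via R1 from conn(i,j), conn(j,c)
round 2: derive conn(i,d) via R1 from conn(i,f), conn(f,d)
round 2: derive conn(j,e) via R1 from conn(j,a), conn(a,e)
round 2: derive conn(j,i) via R1 from conn(j,a), conn(a,i)
round 3: derive conn(a,c) via R1 from conn(a,i), conn(i,c)
round 3: derive conn(a,d) via R1 from conn(a,f), conn(f,d)
round 3: derive conn(d,c) via R1 from conn(d,i), conn(i,c)
round 3: derive conn(f,c) via R1 from conn(f,i), conn(i,c)
round 3: derive conn(g,j) via R1 from conn(g,a), conn(a,j)
round 3: derive conn(j,d) via R1 from conn(j,i), conn(i,d)
round 3: derive conn(j,f) via R1 from conn(j,a), conn(a,f)
round 3: derive conn(j,j) via R1 from conn(j,a), conn(a,j)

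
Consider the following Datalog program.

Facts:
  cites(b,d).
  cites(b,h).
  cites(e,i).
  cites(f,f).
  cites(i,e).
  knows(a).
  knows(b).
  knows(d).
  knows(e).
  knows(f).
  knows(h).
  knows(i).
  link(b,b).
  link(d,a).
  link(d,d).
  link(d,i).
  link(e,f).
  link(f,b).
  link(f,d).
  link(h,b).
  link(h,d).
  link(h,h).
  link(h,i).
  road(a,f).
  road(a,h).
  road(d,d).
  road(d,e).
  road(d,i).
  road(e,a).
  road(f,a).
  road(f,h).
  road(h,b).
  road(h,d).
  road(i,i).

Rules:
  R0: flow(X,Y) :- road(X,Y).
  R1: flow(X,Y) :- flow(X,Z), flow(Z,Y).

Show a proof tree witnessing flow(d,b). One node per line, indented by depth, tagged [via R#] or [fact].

flow(d,b)  [via R1]
  flow(d,a)  [via R1]
    flow(d,e)  [via R0]
      road(d,e)  [fact]
    flow(e,a)  [via R0]
      road(e,a)  [fact]
  flow(a,b)  [via R1]
    flow(a,h)  [via R0]
      road(a,h)  [fact]
    flow(h,b)  [via R0]
      road(h,b)  [fact]

round 1: derive flow(a,f) via R0 from road(a,f)
round 1: derive flow(a,h) via R0 from road(a,h)
round 1: derive flow(d,d) via R0 from road(d,d)
round 1: derive flow(d,e) via R0 from road(d,e)
round 1: derive flow(d,i) via R0 from road(d,i)
round 1: derive flow(e,a) via R0 from road(e,a)
round 1: derive flow(f,a) via R0 from road(f,a)
round 1: derive flow(f,h) via R0 from road(f,h)
round 1: derive flow(h,b) via R0 from road(h,b)
round 1: derive flow(h,d) via R0 from road(h,d)
round 1: derive flow(i,i) via R0 from road(i,i)
round 2: derive flow(a,a) via R1 from flow(a,f), flow(f,a)
round 2: derive flow(a,b) via R1 from flow(a,h), flow(h,b)
round 2: derive flow(a,d) via R1 from flow(a,h), flow(h,d)
round 2: derive flow(d,a) via R1 from flow(d,e), flow(e,a)
round 2: derive flow(e,f) via R1 from flow(e,a), flow(a,f)
round 2: derive flow(e,h) via R1 from flow(e,a), flow(a,h)
round 2: derive flow(f,b) via R1 from flow(f,h), flow(h,b)
round 2: derive flow(f,d) via R1 from flow(f,h), flow(h,d)
round 2: derive flow(f,f) via R1 from flow(f,a), flow(a,f)
round 2: derive flow(h,e) via R1 from flow(h,d), flow(d,e)
round 2: derive flow(h,i) via R1 from flow(h,d), flow(d,i)
round 3: derive flow(a,e) via R1 from flow(a,d), flow(d,e)
round 3: derive flow(a,i) via R1 from flow(a,d), flow(d,i)
round 3: derive flow(d,b) via R1 from flow(d,a), flow(a,b)
round 3: derive flow(d,f) via R1 from flow(d,a), flow(a,f)
round 3: derive flow(d,h) via R1 from flow(d,a), flow(a,h)
round 3: derive flow(e,b) via R1 from flow(e,a), flow(a,b)
round 3: derive flow(e,d) via R1 from flow(e,a), flow(a,d)
round 3: derive flow(e,e) via R1 from flow(e,h), flow(h,e)
round 3: derive flow(e,i) via R1 from flow(e,h), flow(h,i)
round 3: derive flow(f,e) via R1 from flow(f,d), flow(d,e)
round 3: derive flow(f,i) via R1 from flow(f,d), flow(d,i)
round 3: derive flow(h,a) via R1 from flow(h,d), flow(d,a)
round 3: derive flow(h,f) via R1 from flow(h,e), flow(e,f)
round 3: derive flow(h,h) via R1 from flow(h,e), flow(e,h)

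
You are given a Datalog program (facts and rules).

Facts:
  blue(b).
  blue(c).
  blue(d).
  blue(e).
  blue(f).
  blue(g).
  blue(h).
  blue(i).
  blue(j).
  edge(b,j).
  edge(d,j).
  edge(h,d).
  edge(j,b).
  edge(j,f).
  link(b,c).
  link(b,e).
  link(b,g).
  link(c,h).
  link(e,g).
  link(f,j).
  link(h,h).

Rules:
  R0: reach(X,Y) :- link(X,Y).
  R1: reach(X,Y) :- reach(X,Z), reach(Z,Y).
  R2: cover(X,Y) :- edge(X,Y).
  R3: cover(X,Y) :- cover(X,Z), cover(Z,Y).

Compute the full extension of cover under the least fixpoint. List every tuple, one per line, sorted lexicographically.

cover(b,b)
cover(b,f)
cover(b,j)
cover(d,b)
cover(d,f)
cover(d,j)
cover(h,b)
cover(h,d)
cover(h,f)
cover(h,j)
cover(j,b)
cover(j,f)
cover(j,j)

round 1: derive cover(b,j) via R2 from edge(b,j)
round 1: derive cover(d,j) via R2 from edge(d,j)
round 1: derive cover(h,d) via R2 from edge(h,d)
round 1: derive cover(j,b) via R2 from edge(j,b)
round 1: derive cover(j,f) via R2 from edge(j,f)
round 2: derive cover(b,b) via R3 from cover(b,j), cover(j,b)
round 2: derive cover(b,f) via R3 from cover(b,j), cover(j,f)
round 2: derive cover(d,b) via R3 from cover(d,j), cover(j,b)
round 2: derive cover(d,f) via R3 from cover(d,j), cover(j,f)
round 2: derive cover(h,j) via R3 from cover(h,d), cover(d,j)
round 2: derive cover(j,j) via R3 from cover(j,b), cover(b,j)
round 3: derive cover(h,b) via R3 from cover(h,d), cover(d,b)
round 3: derive cover(h,f) via R3 from cover(h,d), cover(d,f)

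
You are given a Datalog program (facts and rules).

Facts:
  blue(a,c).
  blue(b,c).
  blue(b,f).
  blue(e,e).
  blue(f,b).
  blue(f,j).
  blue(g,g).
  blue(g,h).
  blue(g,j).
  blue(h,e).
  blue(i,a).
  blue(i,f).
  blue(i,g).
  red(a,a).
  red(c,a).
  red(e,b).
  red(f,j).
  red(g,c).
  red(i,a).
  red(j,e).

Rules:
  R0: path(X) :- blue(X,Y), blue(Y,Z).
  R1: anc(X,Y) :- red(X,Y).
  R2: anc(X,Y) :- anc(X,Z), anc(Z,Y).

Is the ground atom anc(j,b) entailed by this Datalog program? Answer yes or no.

round 1: derive anc(a,a) via R1 from red(a,a)
round 1: derive anc(c,a) via R1 from red(c,a)
round 1: derive anc(e,b) via R1 from red(e,b)
round 1: derive anc(f,j) via R1 from red(f,j)
round 1: derive anc(g,c) via R1 from red(g,c)
round 1: derive anc(i,a) via R1 from red(i,a)
round 1: derive anc(j,e) via R1 from red(j,e)
round 2: derive anc(f,e) via R2 from anc(f,j), anc(j,e)
round 2: derive anc(g,a) via R2 from anc(g,c), anc(c,a)
round 2: derive anc(j,b) via R2 from anc(j,e), anc(e,b)
round 3: derive anc(f,b) via R2 from anc(f,e), anc(e,b)

yes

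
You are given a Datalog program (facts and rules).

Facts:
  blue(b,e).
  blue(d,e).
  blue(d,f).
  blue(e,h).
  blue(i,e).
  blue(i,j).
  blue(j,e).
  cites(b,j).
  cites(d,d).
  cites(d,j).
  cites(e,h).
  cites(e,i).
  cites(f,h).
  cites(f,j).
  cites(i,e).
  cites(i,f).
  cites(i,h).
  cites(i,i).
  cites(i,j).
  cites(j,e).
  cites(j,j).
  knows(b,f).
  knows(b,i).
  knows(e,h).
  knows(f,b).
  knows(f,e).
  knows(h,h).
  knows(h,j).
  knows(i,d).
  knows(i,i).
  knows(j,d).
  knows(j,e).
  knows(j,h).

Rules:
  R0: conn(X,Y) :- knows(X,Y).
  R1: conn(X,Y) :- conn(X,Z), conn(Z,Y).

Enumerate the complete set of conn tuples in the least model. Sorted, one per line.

conn(b,b)
conn(b,d)
conn(b,e)
conn(b,f)
conn(b,h)
conn(b,i)
conn(b,j)
conn(e,d)
conn(e,e)
conn(e,h)
conn(e,j)
conn(f,b)
conn(f,d)
conn(f,e)
conn(f,f)
conn(f,h)
conn(f,i)
conn(f,j)
conn(h,d)
conn(h,e)
conn(h,h)
conn(h,j)
conn(i,d)
conn(i,i)
conn(j,d)
conn(j,e)
conn(j,h)
conn(j,j)

round 1: derive conn(b,f) via R0 from knows(b,f)
round 1: derive conn(b,i) via R0 from knows(b,i)
round 1: derive conn(e,h) via R0 from knows(e,h)
round 1: derive conn(f,b) via R0 from knows(f,b)
round 1: derive conn(f,e) via R0 from knows(f,e)
round 1: derive conn(h,h) via R0 from knows(h,h)
round 1: derive conn(h,j) via R0 from knows(h,j)
round 1: derive conn(i,d) via R0 from knows(i,d)
round 1: derive conn(i,i) via R0 from knows(i,i)
round 1: derive conn(j,d) via R0 from knows(j,d)
round 1: derive conn(j,e) via R0 from knows(j,e)
round 1: derive conn(j,h) via R0 from knows(j,h)
round 2: derive conn(b,b) via R1 from conn(b,f), conn(f,b)
round 2: derive conn(b,d) via R1 from conn(b,i), conn(i,d)
round 2: derive conn(b,e) via R1 from conn(b,f), conn(f,e)
round 2: derive conn(e,j) via R1 from conn(e,h), conn(h,j)
round 2: derive conn(f,f) via R1 from conn(f,b), conn(b,f)
round 2: derive conn(f,h) via R1 from conn(f,e), conn(e,h)
round 2: derive conn(f,i) via R1 from conn(f,b), conn(b,i)
round 2: derive conn(h,d) via R1 from conn(h,j), conn(j,d)
round 2: derive conn(h,e) via R1 from conn(h,j), conn(j,e)
round 2: derive conn(j,j) via R1 from conn(j,h), conn(h,j)
round 3: derive conn(b,h) via R1 from conn(b,e), conn(e,h)
round 3: derive conn(b,j) via R1 from conn(b,e), conn(e,j)
round 3: derive conn(e,d) via R1 from conn(e,h), conn(h,d)
round 3: derive conn(e,e) via R1 from conn(e,h), conn(h,e)
round 3: derive conn(f,d) via R1 from conn(f,b), conn(b,d)
round 3: derive conn(f,j) via R1 from conn(f,e), conn(e,j)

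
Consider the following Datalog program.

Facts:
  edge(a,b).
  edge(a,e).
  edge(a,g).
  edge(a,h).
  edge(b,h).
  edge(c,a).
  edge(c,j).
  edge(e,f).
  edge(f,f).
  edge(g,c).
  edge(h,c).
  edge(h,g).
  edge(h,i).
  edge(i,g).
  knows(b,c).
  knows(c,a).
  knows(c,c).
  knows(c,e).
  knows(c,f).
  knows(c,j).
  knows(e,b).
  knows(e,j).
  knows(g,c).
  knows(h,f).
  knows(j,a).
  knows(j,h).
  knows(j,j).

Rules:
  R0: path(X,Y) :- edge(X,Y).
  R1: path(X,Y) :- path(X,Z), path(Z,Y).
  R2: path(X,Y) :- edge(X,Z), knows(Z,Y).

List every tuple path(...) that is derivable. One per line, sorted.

round 1: derive path(a,b) via R0 from edge(a,b)
round 1: derive path(a,e) via R0 from edge(a,e)
round 1: derive path(a,g) via R0 from edge(a,g)
round 1: derive path(a,h) via R0 from edge(a,h)
round 1: derive path(b,h) via R0 from edge(b,h)
round 1: derive path(c,a) via R0 from edge(c,a)
round 1: derive path(c,j) via R0 from edge(c,j)
round 1: derive path(e,f) via R0 from edge(e,f)
round 1: derive path(f,f) via R0 from edge(f,f)
round 1: derive path(g,c) via R0 from edge(g,c)
round 1: derive path(h,c) via R0 from edge(h,c)
round 1: derive path(h,g) via R0 from edge(h,g)
round 1: derive path(h,i) via R0 from edge(h,i)
round 1: derive path(i,g) via R0 from edge(i,g)
round 1: derive path(a,c) via R2 from edge(a,b), knows(b,c)
round 1: derive path(a,f) via R2 from edge(a,h), knows(h,f)
round 1: derive path(a,j) via R2 from edge(a,e), knows(e,j)
round 1: derive path(b,f) via R2 from edge(b,h), knows(h,f)
round 1: derive path(c,h) via R2 from edge(c,j), knows(j,h)
round 1: derive path(g,a) via R2 from edge(g,c), knows(c,a)
round 1: derive path(g,e) via R2 from edge(g,c), knows(c,e)
round 1: derive path(g,f) via R2 from edge(g,c), knows(c,f)
round 1: derive path(g,j) via R2 from edge(g,c), knows(c,j)
round 1: derive path(h,a) via R2 from edge(h,c), knows(c,a)
round 1: derive path(h,e) via R2 from edge(h,c), knows(c,e)
round 1: derive path(h,f) via R2 from edge(h,c), knows(c,f)
round 1: derive path(h,j) via R2 from edge(h,c), knows(c,j)
round 1: derive path(i,c) via R2 from edge(i,g), knows(g,c)
round 2: derive path(a,a) via R1 from path(a,c), path(c,a)
round 2: derive path(a,i) via R1 from path(a,h), path(h,i)
round 2: derive path(b,a) via R1 from path(b,h), path(h,a)
round 2: derive path(b,c) via R1 from path(b,h), path(h,c)
round 2: derive path(b,e) via R1 from path(b,h), path(h,e)
round 2: derive path(b,g) via R1 from path(b,h), path(h,g)
round 2: derive path(b,i) via R1 from path(b,h), path(h,i)
round 2: derive path(b,j) via R1 from path(b,h), path(h,j)
round 2: derive path(c,b) via R1 from path(c,a), path(a,b)
round 2: derive path(c,c) via R1 from path(c,a), path(a,c)
round 2: derive path(c,e) via R1 from path(c,a), path(a,e)
round 2: derive path(c,f) via R1 from path(c,a), path(a,f)
round 2: derive path(c,g) via R1 from path(c,a), path(a,g)
round 2: derive path(c,i) via R1 from path(c,h), path(h,i)
round 2: derive path(g,b) via R1 from path(g,a), path(a,b)
round 2: derive path(g,g) via R1 from path(g,a), path(a,g)
round 2: derive path(g,h) via R1 from path(g,a), path(a,h)
round 2: derive path(h,b) via R1 from path(h,a), path(a,b)
round 2: derive path(h,h) via R1 from path(h,a), path(a,h)
round 2: derive path(i,a) via R1 from path(i,c), path(c,a)
round 2: derive path(i,e) via R1 from path(i,g), path(g,e)
round 2: derive path(i,f) via R1 from path(i,g), path(g,f)
round 2: derive path(i,h) via R1 from path(i,c), path(c,h)
round 2: derive path(i,j) via R1 from path(i,c), path(c,j)
round 3: derive path(b,b) via R1 from path(b,a), path(a,b)
round 3: derive path(g,i) via R1 from path(g,a), path(a,i)
round 3: derive path(i,b) via R1 from path(i,a), path(a,b)
round 3: derive path(i,i) via R1 from path(i,a), path(a,i)

path(a,a)
path(a,b)
path(a,c)
path(a,e)
path(a,f)
path(a,g)
path(a,h)
path(a,i)
path(a,j)
path(b,a)
path(b,b)
path(b,c)
path(b,e)
path(b,f)
path(b,g)
path(b,h)
path(b,i)
path(b,j)
path(c,a)
path(c,b)
path(c,c)
path(c,e)
path(c,f)
path(c,g)
path(c,h)
path(c,i)
path(c,j)
path(e,f)
path(f,f)
path(g,a)
path(g,b)
path(g,c)
path(g,e)
path(g,f)
path(g,g)
path(g,h)
path(g,i)
path(g,j)
path(h,a)
path(h,b)
path(h,c)
path(h,e)
path(h,f)
path(h,g)
path(h,h)
path(h,i)
path(h,j)
path(i,a)
path(i,b)
path(i,c)
path(i,e)
path(i,f)
path(i,g)
path(i,h)
path(i,i)
path(i,j)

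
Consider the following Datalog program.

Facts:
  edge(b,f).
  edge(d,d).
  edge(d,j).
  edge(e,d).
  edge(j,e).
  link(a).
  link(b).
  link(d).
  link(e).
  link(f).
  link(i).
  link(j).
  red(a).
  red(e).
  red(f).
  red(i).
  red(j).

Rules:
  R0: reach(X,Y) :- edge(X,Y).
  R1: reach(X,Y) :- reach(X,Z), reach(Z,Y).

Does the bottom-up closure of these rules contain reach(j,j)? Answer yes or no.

yes

round 1: derive reach(b,f) via R0 from edge(b,f)
round 1: derive reach(d,d) via R0 from edge(d,d)
round 1: derive reach(d,j) via R0 from edge(d,j)
round 1: derive reach(e,d) via R0 from edge(e,d)
round 1: derive reach(j,e) via R0 from edge(j,e)
round 2: derive reach(d,e) via R1 from reach(d,j), reach(j,e)
round 2: derive reach(e,j) via R1 from reach(e,d), reach(d,j)
round 2: derive reach(j,d) via R1 from reach(j,e), reach(e,d)
round 3: derive reach(e,e) via R1 from reach(e,d), reach(d,e)
round 3: derive reach(j,j) via R1 from reach(j,d), reach(d,j)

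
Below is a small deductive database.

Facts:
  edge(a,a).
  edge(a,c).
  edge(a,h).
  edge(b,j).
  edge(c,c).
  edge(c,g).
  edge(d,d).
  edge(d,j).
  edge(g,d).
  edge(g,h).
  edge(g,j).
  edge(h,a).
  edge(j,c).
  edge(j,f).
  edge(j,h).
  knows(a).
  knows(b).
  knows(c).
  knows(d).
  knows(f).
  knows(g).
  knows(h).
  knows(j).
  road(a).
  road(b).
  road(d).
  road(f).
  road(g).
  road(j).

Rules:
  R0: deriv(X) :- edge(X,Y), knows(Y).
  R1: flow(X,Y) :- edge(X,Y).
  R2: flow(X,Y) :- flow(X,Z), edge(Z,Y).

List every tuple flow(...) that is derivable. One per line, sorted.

flow(a,a)
flow(a,c)
flow(a,d)
flow(a,f)
flow(a,g)
flow(a,h)
flow(a,j)
flow(b,a)
flow(b,c)
flow(b,d)
flow(b,f)
flow(b,g)
flow(b,h)
flow(b,j)
flow(c,a)
flow(c,c)
flow(c,d)
flow(c,f)
flow(c,g)
flow(c,h)
flow(c,j)
flow(d,a)
flow(d,c)
flow(d,d)
flow(d,f)
flow(d,g)
flow(d,h)
flow(d,j)
flow(g,a)
flow(g,c)
flow(g,d)
flow(g,f)
flow(g,g)
flow(g,h)
flow(g,j)
flow(h,a)
flow(h,c)
flow(h,d)
flow(h,f)
flow(h,g)
flow(h,h)
flow(h,j)
flow(j,a)
flow(j,c)
flow(j,d)
flow(j,f)
flow(j,g)
flow(j,h)
flow(j,j)

round 1: derive flow(a,a) via R1 from edge(a,a)
round 1: derive flow(a,c) via R1 from edge(a,c)
round 1: derive flow(a,h) via R1 from edge(a,h)
round 1: derive flow(b,j) via R1 from edge(b,j)
round 1: derive flow(c,c) via R1 from edge(c,c)
round 1: derive flow(c,g) via R1 from edge(c,g)
round 1: derive flow(d,d) via R1 from edge(d,d)
round 1: derive flow(d,j) via R1 from edge(d,j)
round 1: derive flow(g,d) via R1 from edge(g,d)
round 1: derive flow(g,h) via R1 from edge(g,h)
round 1: derive flow(g,j) via R1 from edge(g,j)
round 1: derive flow(h,a) via R1 from edge(h,a)
round 1: derive flow(j,c) via R1 from edge(j,c)
round 1: derive flow(j,f) via R1 from edge(j,f)
round 1: derive flow(j,h) via R1 from edge(j,h)
round 2: derive flow(a,g) via R2 from flow(a,c), edge(c,g)
round 2: derive flow(b,c) via R2 from flow(b,j), edge(j,c)
round 2: derive flow(b,f) via R2 from flow(b,j), edge(j,f)
round 2: derive flow(b,h) via R2 from flow(b,j), edge(j,h)
round 2: derive flow(c,d) via R2 from flow(c,g), edge(g,d)
round 2: derive flow(c,h) via R2 from flow(c,g), edge(g,h)
round 2: derive flow(c,j) via R2 from flow(c,g), edge(g,j)
round 2: derive flow(d,c) via R2 from flow(d,j), edge(j,c)
round 2: derive flow(d,f) via R2 from flow(d,j), edge(j,f)
round 2: derive flow(d,h) via R2 from flow(d,j), edge(j,h)
round 2: derive flow(g,a) via R2 from flow(g,h), edge(h,a)
round 2: derive flow(g,c) via R2 from flow(g,j), edge(j,c)
round 2: derive flow(g,f) via R2 from flow(g,j), edge(j,f)
round 2: derive flow(h,c) via R2 from flow(h,a), edge(a,c)
round 2: derive flow(h,h) via R2 from flow(h,a), edge(a,h)
round 2: derive flow(j,a) via R2 from flow(j,h), edge(h,a)
round 2: derive flow(j,g) via R2 from flow(j,c), edge(c,g)
round 3: derive flow(a,d) via R2 from flow(a,g), edge(g,d)
round 3: derive flow(a,j) via R2 from flow(a,g), edge(g,j)
round 3: derive flow(b,a) via R2 from flow(b,h), edge(h,a)
round 3: derive flow(b,g) via R2 from flow(b,c), edge(c,g)
round 3: derive flow(c,a) via R2 from flow(c,h), edge(h,a)
round 3: derive flow(c,f) via R2 from flow(c,j), edge(j,f)
round 3: derive flow(d,a) via R2 from flow(d,h), edge(h,a)
round 3: derive flow(d,g) via R2 from flow(d,c), edge(c,g)
round 3: derive flow(g,g) via R2 from flow(g,c), edge(c,g)
round 3: derive flow(h,g) via R2 from flow(h,c), edge(c,g)
round 3: derive flow(j,d) via R2 from flow(j,g), edge(g,d)
round 3: derive flow(j,j) via R2 from flow(j,g), edge(g,j)
round 4: derive flow(a,f) via R2 from flow(a,j), edge(j,f)
round 4: derive flow(b,d) via R2 from flow(b,g), edge(g,d)
round 4: derive flow(h,d) via R2 from flow(h,g), edge(g,d)
round 4: derive flow(h,j) via R2 from flow(h,g), edge(g,j)
round 5: derive flow(h,f) via R2 from flow(h,j), edge(j,f)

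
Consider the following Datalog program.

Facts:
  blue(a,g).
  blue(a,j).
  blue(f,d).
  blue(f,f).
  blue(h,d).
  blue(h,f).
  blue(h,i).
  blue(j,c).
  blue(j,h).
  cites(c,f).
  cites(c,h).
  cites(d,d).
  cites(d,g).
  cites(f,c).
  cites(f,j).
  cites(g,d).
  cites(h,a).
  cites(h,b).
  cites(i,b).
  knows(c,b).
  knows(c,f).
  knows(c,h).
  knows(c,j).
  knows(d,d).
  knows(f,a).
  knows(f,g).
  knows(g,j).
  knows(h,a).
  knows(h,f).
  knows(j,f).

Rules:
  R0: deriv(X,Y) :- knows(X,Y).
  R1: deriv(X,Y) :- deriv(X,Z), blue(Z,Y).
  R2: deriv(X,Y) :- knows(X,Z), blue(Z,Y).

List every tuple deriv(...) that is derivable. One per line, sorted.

round 1: derive deriv(c,b) via R0 from knows(c,b)
round 1: derive deriv(c,f) via R0 from knows(c,f)
round 1: derive deriv(c,h) via R0 from knows(c,h)
round 1: derive deriv(c,j) via R0 from knows(c,j)
round 1: derive deriv(d,d) via R0 from knows(d,d)
round 1: derive deriv(f,a) via R0 from knows(f,a)
round 1: derive deriv(f,g) via R0 from knows(f,g)
round 1: derive deriv(g,j) via R0 from knows(g,j)
round 1: derive deriv(h,a) via R0 from knows(h,a)
round 1: derive deriv(h,f) via R0 from knows(h,f)
round 1: derive deriv(j,f) via R0 from knows(j,f)
round 1: derive deriv(c,c) via R2 from knows(c,j), blue(j,c)
round 1: derive deriv(c,d) via R2 from knows(c,f), blue(f,d)
round 1: derive deriv(c,i) via R2 from knows(c,h), blue(h,i)
round 1: derive deriv(f,j) via R2 from knows(f,a), blue(a,j)
round 1: derive deriv(g,c) via R2 from knows(g,j), blue(j,c)
round 1: derive deriv(g,h) via R2 from knows(g,j), blue(j,h)
round 1: derive deriv(h,d) via R2 from knows(h,f), blue(f,d)
round 1: derive deriv(h,g) via R2 from knows(h,a), blue(a,g)
round 1: derive deriv(h,j) via R2 from knows(h,a), blue(a,j)
round 1: derive deriv(j,d) via R2 from knows(j,f), blue(f,d)
round 2: derive deriv(f,c) via R1 from deriv(f,j), blue(j,c)
round 2: derive deriv(f,h) via R1 from deriv(f,j), blue(j,h)
round 2: derive deriv(g,d) via R1 from deriv(g,h), blue(h,d)
round 2: derive deriv(g,f) via R1 from deriv(g,h), blue(h,f)
round 2: derive deriv(g,i) via R1 from deriv(g,h), blue(h,i)
round 2: derive deriv(h,c) via R1 from deriv(h,j), blue(j,c)
round 2: derive deriv(h,h) via R1 from deriv(h,j), blue(j,h)
round 3: derive deriv(f,d) via R1 from deriv(f,h), blue(h,d)
round 3: derive deriv(f,f) via R1 from deriv(f,h), blue(h,f)
round 3: derive deriv(f,i) via R1 from deriv(f,h), blue(h,i)
round 3: derive deriv(h,i) via R1 from deriv(h,h), blue(h,i)

deriv(c,b)
deriv(c,c)
deriv(c,d)
deriv(c,f)
deriv(c,h)
deriv(c,i)
deriv(c,j)
deriv(d,d)
deriv(f,a)
deriv(f,c)
deriv(f,d)
deriv(f,f)
deriv(f,g)
deriv(f,h)
deriv(f,i)
deriv(f,j)
deriv(g,c)
deriv(g,d)
deriv(g,f)
deriv(g,h)
deriv(g,i)
deriv(g,j)
deriv(h,a)
deriv(h,c)
deriv(h,d)
deriv(h,f)
deriv(h,g)
deriv(h,h)
deriv(h,i)
deriv(h,j)
deriv(j,d)
deriv(j,f)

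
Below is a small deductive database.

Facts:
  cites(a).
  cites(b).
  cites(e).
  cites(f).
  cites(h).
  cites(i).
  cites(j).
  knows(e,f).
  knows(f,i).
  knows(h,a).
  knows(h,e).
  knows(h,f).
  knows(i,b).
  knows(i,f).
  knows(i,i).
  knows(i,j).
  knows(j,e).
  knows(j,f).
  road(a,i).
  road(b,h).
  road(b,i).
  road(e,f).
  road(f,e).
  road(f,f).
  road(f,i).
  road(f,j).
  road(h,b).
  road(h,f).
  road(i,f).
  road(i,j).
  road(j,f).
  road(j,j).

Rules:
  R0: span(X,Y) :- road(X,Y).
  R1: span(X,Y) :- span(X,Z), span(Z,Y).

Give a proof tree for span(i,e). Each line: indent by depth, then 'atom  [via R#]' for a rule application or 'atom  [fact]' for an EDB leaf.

span(i,e)  [via R1]
  span(i,f)  [via R0]
    road(i,f)  [fact]
  span(f,e)  [via R0]
    road(f,e)  [fact]

round 1: derive span(a,i) via R0 from road(a,i)
round 1: derive span(b,h) via R0 from road(b,h)
round 1: derive span(b,i) via R0 from road(b,i)
round 1: derive span(e,f) via R0 from road(e,f)
round 1: derive span(f,e) via R0 from road(f,e)
round 1: derive span(f,f) via R0 from road(f,f)
round 1: derive span(f,i) via R0 from road(f,i)
round 1: derive span(f,j) via R0 from road(f,j)
round 1: derive span(h,b) via R0 from road(h,b)
round 1: derive span(h,f) via R0 from road(h,f)
round 1: derive span(i,f) via R0 from road(i,f)
round 1: derive span(i,j) via R0 from road(i,j)
round 1: derive span(j,f) via R0 from road(j,f)
round 1: derive span(j,j) via R0 from road(j,j)
round 2: derive span(a,f) via R1 from span(a,i), span(i,f)
round 2: derive span(a,j) via R1 from span(a,i), span(i,j)
round 2: derive span(b,b) via R1 from span(b,h), span(h,b)
round 2: derive span(b,f) via R1 from span(b,h), span(h,f)
round 2: derive span(b,j) via R1 from span(b,i), span(i,j)
round 2: derive span(e,e) via R1 from span(e,f), span(f,e)
round 2: derive span(e,i) via R1 from span(e,f), span(f,i)
round 2: derive span(e,j) via R1 from span(e,f), span(f,j)
round 2: derive span(h,e) via R1 from span(h,f), span(f,e)
round 2: derive span(h,h) via R1 from span(h,b), span(b,h)
round 2: derive span(h,i) via R1 from span(h,b), span(b,i)
round 2: derive span(h,j) via R1 from span(h,f), span(f,j)
round 2: derive span(i,e) via R1 from span(i,f), span(f,e)
round 2: derive span(i,i) via R1 from span(i,f), span(f,i)
round 2: derive span(j,e) via R1 from span(j,f), span(f,e)
round 2: derive span(j,i) via R1 from span(j,f), span(f,i)
round 3: derive span(a,e) via R1 from span(a,f), span(f,e)
round 3: derive span(b,e) via R1 from span(b,f), span(f,e)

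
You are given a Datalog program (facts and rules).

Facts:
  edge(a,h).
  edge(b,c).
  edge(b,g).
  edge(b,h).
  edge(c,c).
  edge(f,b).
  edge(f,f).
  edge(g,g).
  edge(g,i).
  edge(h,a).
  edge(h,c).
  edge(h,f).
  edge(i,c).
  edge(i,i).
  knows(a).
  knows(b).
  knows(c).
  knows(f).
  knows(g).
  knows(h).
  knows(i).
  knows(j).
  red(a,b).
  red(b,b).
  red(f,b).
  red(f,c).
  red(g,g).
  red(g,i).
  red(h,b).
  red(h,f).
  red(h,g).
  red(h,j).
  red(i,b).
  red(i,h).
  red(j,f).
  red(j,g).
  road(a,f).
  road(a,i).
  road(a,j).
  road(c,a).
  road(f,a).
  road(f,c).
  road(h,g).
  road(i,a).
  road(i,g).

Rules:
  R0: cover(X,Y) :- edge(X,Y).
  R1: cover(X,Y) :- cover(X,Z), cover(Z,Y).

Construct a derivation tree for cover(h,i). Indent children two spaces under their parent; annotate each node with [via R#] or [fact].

round 1: derive cover(a,h) via R0 from edge(a,h)
round 1: derive cover(b,c) via R0 from edge(b,c)
round 1: derive cover(b,g) via R0 from edge(b,g)
round 1: derive cover(b,h) via R0 from edge(b,h)
round 1: derive cover(c,c) via R0 from edge(c,c)
round 1: derive cover(f,b) via R0 from edge(f,b)
round 1: derive cover(f,f) via R0 from edge(f,f)
round 1: derive cover(g,g) via R0 from edge(g,g)
round 1: derive cover(g,i) via R0 from edge(g,i)
round 1: derive cover(h,a) via R0 from edge(h,a)
round 1: derive cover(h,c) via R0 from edge(h,c)
round 1: derive cover(h,f) via R0 from edge(h,f)
round 1: derive cover(i,c) via R0 from edge(i,c)
round 1: derive cover(i,i) via R0 from edge(i,i)
round 2: derive cover(a,a) via R1 from cover(a,h), cover(h,a)
round 2: derive cover(a,c) via R1 from cover(a,h), cover(h,c)
round 2: derive cover(a,f) via R1 from cover(a,h), cover(h,f)
round 2: derive cover(b,a) via R1 from cover(b,h), cover(h,a)
round 2: derive cover(b,f) via R1 from cover(b,h), cover(h,f)
round 2: derive cover(b,i) via R1 from cover(b,g), cover(g,i)
round 2: derive cover(f,c) via R1 from cover(f,b), cover(b,c)
round 2: derive cover(f,g) via R1 from cover(f,b), cover(b,g)
round 2: derive cover(f,h) via R1 from cover(f,b), cover(b,h)
round 2: derive cover(g,c) via R1 from cover(g,i), cover(i,c)
round 2: derive cover(h,b) via R1 from cover(h,f), cover(f,b)
round 2: derive cover(h,h) via R1 from cover(h,a), cover(a,h)
round 3: derive cover(a,b) via R1 from cover(a,f), cover(f,b)
round 3: derive cover(a,g) via R1 from cover(a,f), cover(f,g)
round 3: derive cover(b,b) via R1 from cover(b,f), cover(f,b)
round 3: derive cover(f,a) via R1 from cover(f,b), cover(b,a)
round 3: derive cover(f,i) via R1 from cover(f,b), cover(b,i)
round 3: derive cover(h,g) via R1 from cover(h,b), cover(b,g)
round 3: derive cover(h,i) via R1 from cover(h,b), cover(b,i)
round 4: derive cover(a,i) via R1 from cover(a,b), cover(b,i)

cover(h,i)  [via R1]
  cover(h,b)  [via R1]
    cover(h,f)  [via R0]
      edge(h,f)  [fact]
    cover(f,b)  [via R0]
      edge(f,b)  [fact]
  cover(b,i)  [via R1]
    cover(b,g)  [via R0]
      edge(b,g)  [fact]
    cover(g,i)  [via R0]
      edge(g,i)  [fact]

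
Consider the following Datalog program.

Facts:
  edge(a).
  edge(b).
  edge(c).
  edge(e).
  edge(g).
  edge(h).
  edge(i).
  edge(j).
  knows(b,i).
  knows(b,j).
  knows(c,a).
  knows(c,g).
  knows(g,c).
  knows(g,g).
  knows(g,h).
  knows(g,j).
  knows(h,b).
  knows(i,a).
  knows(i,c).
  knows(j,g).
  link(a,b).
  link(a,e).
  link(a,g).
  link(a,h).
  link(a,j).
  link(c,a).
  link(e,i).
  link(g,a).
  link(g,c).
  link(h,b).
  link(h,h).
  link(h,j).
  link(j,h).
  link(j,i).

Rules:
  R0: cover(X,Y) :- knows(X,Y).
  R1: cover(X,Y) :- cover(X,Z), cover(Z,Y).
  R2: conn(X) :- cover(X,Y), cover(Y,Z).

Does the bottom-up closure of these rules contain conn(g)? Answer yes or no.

yes

round 1: derive cover(b,i) via R0 from knows(b,i)
round 1: derive cover(b,j) via R0 from knows(b,j)
round 1: derive cover(c,a) via R0 from knows(c,a)
round 1: derive cover(c,g) via R0 from knows(c,g)
round 1: derive cover(g,c) via R0 from knows(g,c)
round 1: derive cover(g,g) via R0 from knows(g,g)
round 1: derive cover(g,h) via R0 from knows(g,h)
round 1: derive cover(g,j) via R0 from knows(g,j)
round 1: derive cover(h,b) via R0 from knows(h,b)
round 1: derive cover(i,a) via R0 from knows(i,a)
round 1: derive cover(i,c) via R0 from knows(i,c)
round 1: derive cover(j,g) via R0 from knows(j,g)
round 2: derive cover(b,a) via R1 from cover(b,i), cover(i,a)
round 2: derive cover(b,c) via R1 from cover(b,i), cover(i,c)
round 2: derive cover(b,g) via R1 from cover(b,j), cover(j,g)
round 2: derive cover(c,c) via R1 from cover(c,g), cover(g,c)
round 2: derive cover(c,h) via R1 from cover(c,g), cover(g,h)
round 2: derive cover(c,j) via R1 from cover(c,g), cover(g,j)
round 2: derive cover(g,a) via R1 from cover(g,c), cover(c,a)
round 2: derive cover(g,b) via R1 from cover(g,h), cover(h,b)
round 2: derive cover(h,i) via R1 from cover(h,b), cover(b,i)
round 2: derive cover(h,j) via R1 from cover(h,b), cover(b,j)
round 2: derive cover(i,g) via R1 from cover(i,c), cover(c,g)
round 2: derive cover(j,c) via R1 from cover(j,g), cover(g,c)
round 2: derive cover(j,h) via R1 from cover(j,g), cover(g,h)
round 2: derive cover(j,j) via R1 from cover(j,g), cover(g,j)
round 2: derive conn(b) via R2 from cover(b,i), cover(i,a)
round 2: derive conn(c) via R2 from cover(c,g), cover(g,c)
round 2: derive conn(g) via R2 from cover(g,c), cover(c,a)
round 2: derive conn(h) via R2 from cover(h,b), cover(b,i)
round 2: derive conn(i) via R2 from cover(i,c), cover(c,a)
round 2: derive conn(j) via R2 from cover(j,g), cover(g,c)
round 3: derive cover(b,b) via R1 from cover(b,g), cover(g,b)
round 3: derive cover(b,h) via R1 from cover(b,c), cover(c,h)
round 3: derive cover(c,b) via R1 from cover(c,g), cover(g,b)
round 3: derive cover(c,i) via R1 from cover(c,h), cover(h,i)
round 3: derive cover(g,i) via R1 from cover(g,b), cover(b,i)
round 3: derive cover(h,a) via R1 from cover(h,b), cover(b,a)
round 3: derive cover(h,c) via R1 from cover(h,b), cover(b,c)
round 3: derive cover(h,g) via R1 from cover(h,b), cover(b,g)
round 3: derive cover(h,h) via R1 from cover(h,j), cover(j,h)
round 3: derive cover(i,b) via R1 from cover(i,g), cover(g,b)
round 3: derive cover(i,h) via R1 from cover(i,c), cover(c,h)
round 3: derive cover(i,j) via R1 from cover(i,c), cover(c,j)
round 3: derive cover(j,a) via R1 from cover(j,c), cover(c,a)
round 3: derive cover(j,b) via R1 from cover(j,g), cover(g,b)
round 3: derive cover(j,i) via R1 from cover(j,h), cover(h,i)
round 4: derive cover(i,i) via R1 from cover(i,b), cover(b,i)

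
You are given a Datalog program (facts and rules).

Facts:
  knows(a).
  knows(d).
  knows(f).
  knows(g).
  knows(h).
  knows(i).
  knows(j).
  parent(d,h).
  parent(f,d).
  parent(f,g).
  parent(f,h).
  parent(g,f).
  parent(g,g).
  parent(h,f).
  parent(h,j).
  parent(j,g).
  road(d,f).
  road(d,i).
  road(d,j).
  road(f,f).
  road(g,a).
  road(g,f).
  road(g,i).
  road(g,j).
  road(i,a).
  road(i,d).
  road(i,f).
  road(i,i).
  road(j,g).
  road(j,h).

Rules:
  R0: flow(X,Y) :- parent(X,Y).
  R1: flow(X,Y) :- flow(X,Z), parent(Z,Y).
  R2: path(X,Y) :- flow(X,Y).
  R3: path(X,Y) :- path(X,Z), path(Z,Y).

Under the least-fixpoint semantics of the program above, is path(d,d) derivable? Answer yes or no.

round 1: derive flow(d,h) via R0 from parent(d,h)
round 1: derive flow(f,d) via R0 from parent(f,d)
round 1: derive flow(f,g) via R0 from parent(f,g)
round 1: derive flow(f,h) via R0 from parent(f,h)
round 1: derive flow(g,f) via R0 from parent(g,f)
round 1: derive flow(g,g) via R0 from parent(g,g)
round 1: derive flow(h,f) via R0 from parent(h,f)
round 1: derive flow(h,j) via R0 from parent(h,j)
round 1: derive flow(j,g) via R0 from parent(j,g)
round 2: derive flow(d,f) via R1 from flow(d,h), parent(h,f)
round 2: derive flow(d,j) via R1 from flow(d,h), parent(h,j)
round 2: derive flow(f,f) via R1 from flow(f,g), parent(g,f)
round 2: derive flow(f,j) via R1 from flow(f,h), parent(h,j)
round 2: derive flow(g,d) via R1 from flow(g,f), parent(f,d)
round 2: derive flow(g,h) via R1 from flow(g,f), parent(f,h)
round 2: derive flow(h,d) via R1 from flow(h,f), parent(f,d)
round 2: derive flow(h,g) via R1 from flow(h,f), parent(f,g)
round 2: derive flow(h,h) via R1 from flow(h,f), parent(f,h)
round 2: derive flow(j,f) via R1 from flow(j,g), parent(g,f)
round 2: derive path(d,h) via R2 from flow(d,h)
round 2: derive path(f,d) via R2 from flow(f,d)
round 2: derive path(f,g) via R2 from flow(f,g)
round 2: derive path(f,h) via R2 from flow(f,h)
round 2: derive path(g,f) via R2 from flow(g,f)
round 2: derive path(g,g) via R2 from flow(g,g)
round 2: derive path(h,f) via R2 from flow(h,f)
round 2: derive path(h,j) via R2 from flow(h,j)
round 2: derive path(j,g) via R2 from flow(j,g)
round 3: derive flow(d,d) via R1 from flow(d,f), parent(f,d)
round 3: derive flow(d,g) via R1 from flow(d,f), parent(f,g)
round 3: derive flow(g,j) via R1 from flow(g,h), parent(h,j)
round 3: derive flow(j,d) via R1 from flow(j,f), parent(f,d)
round 3: derive flow(j,h) via R1 from flow(j,f), parent(f,h)
round 3: derive path(d,f) via R2 from flow(d,f)
round 3: derive path(d,j) via R2 from flow(d,j)
round 3: derive path(f,f) via R2 from flow(f,f)
round 3: derive path(f,j) via R2 from flow(f,j)
round 3: derive path(g,d) via R2 from flow(g,d)
round 3: derive path(g,h) via R2 from flow(g,h)
round 3: derive path(h,d) via R2 from flow(h,d)
round 3: derive path(h,g) via R2 from flow(h,g)
round 3: derive path(h,h) via R2 from flow(h,h)
round 3: derive path(j,f) via R2 from flow(j,f)
round 4: derive flow(j,j) via R1 from flow(j,h), parent(h,j)
round 4: derive path(d,d) via R2 from flow(d,d)
round 4: derive path(d,g) via R2 from flow(d,g)
round 4: derive path(g,j) via R2 from flow(g,j)
round 4: derive path(j,d) via R2 from flow(j,d)
round 4: derive path(j,h) via R2 from flow(j,h)
round 4: derive path(j,j) via R3 from path(j,f), path(f,j)

yes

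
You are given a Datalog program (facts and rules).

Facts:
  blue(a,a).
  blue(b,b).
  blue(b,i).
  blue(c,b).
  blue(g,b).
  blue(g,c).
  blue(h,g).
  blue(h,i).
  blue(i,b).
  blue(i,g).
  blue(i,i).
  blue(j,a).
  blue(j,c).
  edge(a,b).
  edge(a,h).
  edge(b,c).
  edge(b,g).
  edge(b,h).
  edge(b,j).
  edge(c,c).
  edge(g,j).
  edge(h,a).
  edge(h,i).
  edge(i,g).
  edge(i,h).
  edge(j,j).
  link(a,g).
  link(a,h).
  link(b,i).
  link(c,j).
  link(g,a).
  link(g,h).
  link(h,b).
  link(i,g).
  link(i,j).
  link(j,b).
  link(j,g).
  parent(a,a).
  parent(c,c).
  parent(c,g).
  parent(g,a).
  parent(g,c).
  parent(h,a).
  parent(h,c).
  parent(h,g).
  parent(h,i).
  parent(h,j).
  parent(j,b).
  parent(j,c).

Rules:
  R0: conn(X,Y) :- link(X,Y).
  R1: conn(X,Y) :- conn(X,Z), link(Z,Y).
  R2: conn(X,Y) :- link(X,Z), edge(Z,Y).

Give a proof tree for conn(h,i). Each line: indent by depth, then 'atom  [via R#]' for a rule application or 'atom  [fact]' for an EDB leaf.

round 1: derive conn(a,g) via R0 from link(a,g)
round 1: derive conn(a,h) via R0 from link(a,h)
round 1: derive conn(b,i) via R0 from link(b,i)
round 1: derive conn(c,j) via R0 from link(c,j)
round 1: derive conn(g,a) via R0 from link(g,a)
round 1: derive conn(g,h) via R0 from link(g,h)
round 1: derive conn(h,b) via R0 from link(h,b)
round 1: derive conn(i,g) via R0 from link(i,g)
round 1: derive conn(i,j) via R0 from link(i,j)
round 1: derive conn(j,b) via R0 from link(j,b)
round 1: derive conn(j,g) via R0 from link(j,g)
round 1: derive conn(a,a) via R2 from link(a,h), edge(h,a)
round 1: derive conn(a,i) via R2 from link(a,h), edge(h,i)
round 1: derive conn(a,j) via R2 from link(a,g), edge(g,j)
round 1: derive conn(b,g) via R2 from link(b,i), edge(i,g)
round 1: derive conn(b,h) via R2 from link(b,i), edge(i,h)
round 1: derive conn(g,b) via R2 from link(g,a), edge(a,b)
round 1: derive conn(g,i) via R2 from link(g,h), edge(h,i)
round 1: derive conn(h,c) via R2 from link(h,b), edge(b,c)
round 1: derive conn(h,g) via R2 from link(h,b), edge(b,g)
round 1: derive conn(h,h) via R2 from link(h,b), edge(b,h)
round 1: derive conn(h,j) via R2 from link(h,b), edge(b,j)
round 1: derive conn(j,c) via R2 from link(j,b), edge(b,c)
round 1: derive conn(j,h) via R2 from link(j,b), edge(b,h)
round 1: derive conn(j,j) via R2 from link(j,b), edge(b,j)
round 2: derive conn(a,b) via R1 from conn(a,h), link(h,b)
round 2: derive conn(b,a) via R1 from conn(b,g), link(g,a)
round 2: derive conn(b,b) via R1 from conn(b,h), link(h,b)
round 2: derive conn(b,j) via R1 from conn(b,i), link(i,j)
round 2: derive conn(c,b) via R1 from conn(c,j), link(j,b)
round 2: derive conn(c,g) via R1 from conn(c,j), link(j,g)
round 2: derive conn(g,g) via R1 from conn(g,a), link(a,g)
round 2: derive conn(g,j) via R1 from conn(g,i), link(i,j)
round 2: derive conn(h,a) via R1 from conn(h,g), link(g,a)
round 2: derive conn(h,i) via R1 from conn(h,b), link(b,i)
round 2: derive conn(i,a) via R1 from conn(i,g), link(g,a)
round 2: derive conn(i,b) via R1 from conn(i,j), link(j,b)
round 2: derive conn(i,h) via R1 from conn(i,g), link(g,h)
round 2: derive conn(j,a) via R1 from conn(j,g), link(g,a)
round 2: derive conn(j,i) via R1 from conn(j,b), link(b,i)
round 3: derive conn(c,a) via R1 from conn(c,g), link(g,a)
round 3: derive conn(c,h) via R1 from conn(c,g), link(g,h)
round 3: derive conn(c,i) via R1 from conn(c,b), link(b,i)
round 3: derive conn(i,i) via R1 from conn(i,b), link(b,i)

conn(h,i)  [via R1]
  conn(h,b)  [via R0]
    link(h,b)  [fact]
  link(b,i)  [fact]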